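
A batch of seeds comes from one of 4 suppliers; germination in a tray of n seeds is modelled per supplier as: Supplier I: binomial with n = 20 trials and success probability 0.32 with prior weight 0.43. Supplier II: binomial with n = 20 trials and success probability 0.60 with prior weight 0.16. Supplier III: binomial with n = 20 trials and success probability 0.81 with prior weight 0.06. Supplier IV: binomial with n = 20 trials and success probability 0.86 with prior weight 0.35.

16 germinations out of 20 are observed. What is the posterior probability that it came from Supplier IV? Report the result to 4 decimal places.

0.7581

P(component k | x) = π_k·f_k(x) / marginal(x), where marginal(x) = Σ_j π_j·f_j(x).
Evaluate each component's likelihood at the observed value:
  L_I = C(20,16)·0.32^16·0.68^4 = 4845·1.20893e-08·0.213814 = 1.25236e-05
  L_II = C(20,16)·0.60^16·0.40^4 = 4845·0.000282111·0.0256 = 0.0349908
  L_III = C(20,16)·0.81^16·0.19^4 = 4845·0.0343368·0.00130321 = 0.216805
  L_IV = C(20,16)·0.86^16·0.14^4 = 4845·0.0895314·0.00038416 = 0.166641
Weight by the priors:
  π_I·L_I = 0.43 × 1.25236e-05 = 5.38515e-06
  π_II·L_II = 0.16 × 0.0349908 = 0.00559853
  π_III·L_III = 0.06 × 0.216805 = 0.0130083
  π_IV·L_IV = 0.35 × 0.166641 = 0.0583243
Evidence: 5.38515e-06 + 0.00559853 + 0.0130083 + 0.0583243 = 0.0769364
So the posterior for Supplier IV is 0.0583243 / 0.0769364 ≈ 0.7581.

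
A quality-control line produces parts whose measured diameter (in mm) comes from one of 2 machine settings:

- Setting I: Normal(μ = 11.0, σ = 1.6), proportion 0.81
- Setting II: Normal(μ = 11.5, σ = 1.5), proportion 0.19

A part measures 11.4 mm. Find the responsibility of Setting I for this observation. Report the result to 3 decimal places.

Posterior ∝ prior × likelihood, so P(k | x) ∝ π_k f_k(x); normalise over all components.
Evaluate each component's likelihood at the observed value:
  L_I = (1/(1.6·√(2π)))·exp(−(11.4−11.0)²/(2·1.6²)) = 0.249339·exp(-0.03125) = 0.241668
  L_II = (1/(1.5·√(2π)))·exp(−(11.4−11.5)²/(2·1.5²)) = 0.265962·exp(-0.00222) = 0.265371
Prior × likelihood for each component:
  π_I·L_I = 0.81 × 0.241668 = 0.195751
  π_II·L_II = 0.19 × 0.265371 = 0.0504205
Sum: 0.195751 + 0.0504205 = 0.246171
So the posterior for Setting I is 0.195751 / 0.246171 ≈ 0.795.

0.795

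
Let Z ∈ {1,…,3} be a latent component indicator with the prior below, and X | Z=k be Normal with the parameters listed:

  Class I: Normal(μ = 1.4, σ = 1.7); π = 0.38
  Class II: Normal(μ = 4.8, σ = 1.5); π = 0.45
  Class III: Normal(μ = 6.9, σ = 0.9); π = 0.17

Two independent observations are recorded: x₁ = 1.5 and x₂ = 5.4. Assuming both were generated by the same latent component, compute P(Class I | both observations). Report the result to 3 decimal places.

0.334

The responsibility of component k is π_k f_k(x) divided by Σ_j π_j f_j(x).
Since both observations come from the same component, the likelihood for component k is f_k(x₁)·f_k(x₂).
  p_I = [0.234266] × [0.014732] = 0.00345121
  p_II = [0.0236497] × [0.245513] = 0.00580633
  p_III = [6.75098e-09] × [0.11053] = 7.46187e-10
Prior × likelihood for each component:
  π_I·p_I = 0.38 × 0.00345121 = 0.00131146
  π_II·p_II = 0.45 × 0.00580633 = 0.00261285
  π_III·p_III = 0.17 × 7.46187e-10 = 1.26852e-10
Sum: 0.00131146 + 0.00261285 + 1.26852e-10 = 0.00392431
Responsibility of Class I: 0.00131146 / 0.00392431 ≈ 0.334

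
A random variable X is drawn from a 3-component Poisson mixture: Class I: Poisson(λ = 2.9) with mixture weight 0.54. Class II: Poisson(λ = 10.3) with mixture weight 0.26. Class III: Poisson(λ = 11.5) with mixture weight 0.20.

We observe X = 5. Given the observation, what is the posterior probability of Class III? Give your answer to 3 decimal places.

0.054

P(component k | x) = π_k·f_k(x) / marginal(x), where marginal(x) = Σ_j π_j·f_j(x).
Evaluate each component's likelihood at the observed value:
  p_I = 0.0940491
  p_II = 0.0324916
  p_III = 0.0169794
Unnormalised posteriors:
  π_I·p_I = 0.54 × 0.0940491 = 0.0507865
  π_II·p_II = 0.26 × 0.0324916 = 0.00844783
  π_III·p_III = 0.20 × 0.0169794 = 0.00339587
Marginal: 0.0507865 + 0.00844783 + 0.00339587 = 0.0626302
P(Class III | 5) = 0.00339587 / 0.0626302 ≈ 0.054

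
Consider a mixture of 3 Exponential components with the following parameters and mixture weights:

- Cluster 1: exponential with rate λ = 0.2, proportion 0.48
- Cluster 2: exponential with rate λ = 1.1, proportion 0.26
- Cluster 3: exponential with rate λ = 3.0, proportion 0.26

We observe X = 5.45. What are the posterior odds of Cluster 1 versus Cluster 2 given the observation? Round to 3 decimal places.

45.302

Only the two components matter; the odds are (π_i f_i(x)) / (π_j f_j(x)).
Evaluate each component's likelihood at the observed value:
  p_1 = 0.2·e^(−0.2·5.45) = 0.2·e^(−1.0900) = 0.0672433
  p_2 = 1.1·e^(−1.1·5.45) = 1.1·e^(−5.9950) = 0.00274029
  p_3 = 3.0·e^(−3.0·5.45) = 3.0·e^(−16.3500) = 2.37907e-07
Odds = (0.48/0.26) × (0.0672433/0.00274029) = 1.84615 × 24.5387 ≈ 45.302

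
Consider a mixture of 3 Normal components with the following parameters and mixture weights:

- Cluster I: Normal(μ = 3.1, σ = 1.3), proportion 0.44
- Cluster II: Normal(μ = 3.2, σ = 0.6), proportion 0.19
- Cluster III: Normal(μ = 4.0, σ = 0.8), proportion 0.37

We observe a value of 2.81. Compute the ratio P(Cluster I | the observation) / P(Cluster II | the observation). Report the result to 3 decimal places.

1.288

The posterior odds equal the prior odds times the likelihood ratio: (π_i/π_j)·(f_i(x)/f_j(x)).
Component likelihoods at x = 2.81:
  f_I = 0.299337
  f_II = 0.538287
  f_III = 0.164948
0.131708 / 0.102275 ≈ 1.288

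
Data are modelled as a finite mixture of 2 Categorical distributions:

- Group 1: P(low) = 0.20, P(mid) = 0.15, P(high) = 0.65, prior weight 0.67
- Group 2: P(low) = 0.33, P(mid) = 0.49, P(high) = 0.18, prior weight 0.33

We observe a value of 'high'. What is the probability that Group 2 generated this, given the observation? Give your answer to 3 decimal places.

0.120

By Bayes' theorem, P(k | x) = π_k f_k(x) / Σ_j π_j f_j(x).
Evaluate each component's likelihood at the observed value:
  f_1 = P(high | comp) = 0.65
  f_2 = P(high | comp) = 0.18
Unnormalised posteriors:
  π_1·f_1 = 0.67 × 0.65 = 0.4355
  π_2·f_2 = 0.33 × 0.18 = 0.0594
Marginal: 0.4355 + 0.0594 = 0.4949
So the posterior for Group 2 is 0.0594 / 0.4949 ≈ 0.120.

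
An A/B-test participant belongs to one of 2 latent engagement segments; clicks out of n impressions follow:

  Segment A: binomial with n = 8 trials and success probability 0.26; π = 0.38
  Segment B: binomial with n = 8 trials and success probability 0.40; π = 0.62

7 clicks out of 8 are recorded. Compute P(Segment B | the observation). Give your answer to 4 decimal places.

0.9643

P(component k | x) = π_k·f_k(x) / marginal(x), where marginal(x) = Σ_j π_j·f_j(x).
Binomial probabilities:
  L_A = 0.000475483
  L_B = 0.00786432
Multiply by the mixture weights:
  π_A·L_A = 0.38 × 0.000475483 = 0.000180684
  π_B·L_B = 0.62 × 0.00786432 = 0.00487588
Marginal: 0.000180684 + 0.00487588 = 0.00505656
So the posterior for Segment B is 0.00487588 / 0.00505656 ≈ 0.9643.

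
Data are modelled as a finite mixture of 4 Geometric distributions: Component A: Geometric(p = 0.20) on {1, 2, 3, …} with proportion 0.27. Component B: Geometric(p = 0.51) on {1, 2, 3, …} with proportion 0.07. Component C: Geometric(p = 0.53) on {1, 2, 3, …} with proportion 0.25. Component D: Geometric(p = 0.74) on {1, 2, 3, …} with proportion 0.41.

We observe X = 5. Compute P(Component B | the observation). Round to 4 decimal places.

0.0643

Posterior ∝ prior × likelihood, so P(k | x) ∝ P(Z=k) f_k(x); normalise over all components.
Component likelihoods at x = 5:
  f_A = 0.08192
  f_B = 0.0294005
  f_C = 0.0258623
  f_D = 0.00338162
Prior × likelihood for each component:
  P(Z=A)·f_A = 0.27 × 0.08192 = 0.0221184
  P(Z=B)·f_B = 0.07 × 0.0294005 = 0.00205803
  P(Z=C)·f_C = 0.25 × 0.0258623 = 0.00646558
  P(Z=D)·f_D = 0.41 × 0.00338162 = 0.00138647
Marginal: 0.0221184 + 0.00205803 + 0.00646558 + 0.00138647 = 0.0320285
So the posterior for Component B is 0.00205803 / 0.0320285 ≈ 0.0643.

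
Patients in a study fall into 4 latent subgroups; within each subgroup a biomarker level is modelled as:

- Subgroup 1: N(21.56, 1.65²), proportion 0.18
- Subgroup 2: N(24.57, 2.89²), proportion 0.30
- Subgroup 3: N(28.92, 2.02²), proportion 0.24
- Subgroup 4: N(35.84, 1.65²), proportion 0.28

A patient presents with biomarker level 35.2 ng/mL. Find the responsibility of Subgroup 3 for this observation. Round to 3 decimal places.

The responsibility of component k is P(Z=k) f_k(x) divided by Σ_j P(Z=j) f_j(x).
Component likelihoods at x = 35.2 ng/mL:
  L_1 = (1/(1.65·√(2π)))·exp(−(35.2−21.56)²/(2·1.65²)) = 0.241783·exp(-34.16889) = 3.49999e-16
  L_2 = (1/(2.89·√(2π)))·exp(−(35.2−24.57)²/(2·2.89²)) = 0.138042·exp(-6.76458) = 0.000159291
  L_3 = (1/(2.02·√(2π)))·exp(−(35.2−28.92)²/(2·2.02²)) = 0.197496·exp(-4.83266) = 0.00157311
  L_4 = (1/(1.65·√(2π)))·exp(−(35.2−35.84)²/(2·1.65²)) = 0.241783·exp(-0.07522) = 0.224262
Unnormalised posteriors:
  P(Z=1)·L_1 = 0.18 × 3.49999e-16 = 6.29997e-17
  P(Z=2)·L_2 = 0.30 × 0.000159291 = 4.77874e-05
  P(Z=3)·L_3 = 0.24 × 0.00157311 = 0.000377547
  P(Z=4)·L_4 = 0.28 × 0.224262 = 0.0627935
Evidence: 6.29997e-17 + 4.77874e-05 + 0.000377547 + 0.0627935 = 0.0632188
So the posterior for Subgroup 3 is 0.000377547 / 0.0632188 ≈ 0.006.

0.006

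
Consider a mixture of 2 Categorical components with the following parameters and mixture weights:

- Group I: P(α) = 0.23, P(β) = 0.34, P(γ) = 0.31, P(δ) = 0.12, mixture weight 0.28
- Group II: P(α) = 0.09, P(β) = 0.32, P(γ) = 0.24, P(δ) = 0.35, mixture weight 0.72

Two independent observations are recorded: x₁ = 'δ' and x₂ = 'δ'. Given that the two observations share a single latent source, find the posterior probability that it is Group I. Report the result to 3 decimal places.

0.044

P(component k | x) = π_k·f_k(x) / marginal(x), where marginal(x) = Σ_j π_j·f_j(x).
Since both observations come from the same component, the likelihood for component k is f_k(x₁)·f_k(x₂).
  f_I = [P(δ | comp) = 0.12] × [0.12] = 0.0144
  f_II = [P(δ | comp) = 0.35] × [0.35] = 0.1225
Prior × likelihood for each component:
  π_I·f_I = 0.28 × 0.0144 = 0.004032
  π_II·f_II = 0.72 × 0.1225 = 0.0882
Denominator: 0.004032 + 0.0882 = 0.092232
P(Group I | x) ≈ 0.044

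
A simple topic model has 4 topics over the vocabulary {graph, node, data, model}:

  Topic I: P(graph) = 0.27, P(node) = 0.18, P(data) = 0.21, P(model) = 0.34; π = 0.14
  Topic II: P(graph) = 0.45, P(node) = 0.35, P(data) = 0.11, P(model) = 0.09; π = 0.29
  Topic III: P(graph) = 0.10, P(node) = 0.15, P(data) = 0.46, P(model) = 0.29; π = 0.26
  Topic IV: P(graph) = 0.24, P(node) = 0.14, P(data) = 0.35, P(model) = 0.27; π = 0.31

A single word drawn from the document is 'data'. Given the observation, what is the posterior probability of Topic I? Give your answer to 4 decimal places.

0.1016

By Bayes' theorem, P(k | x) = π_k f_k(x) / Σ_j π_j f_j(x).
Evaluate each component's likelihood at the observed value:
  L_I = 0.21
  L_II = 0.11
  L_III = 0.46
  L_IV = 0.35
Unnormalised posteriors:
  π_I·L_I = 0.14 × 0.21 = 0.0294
  π_II·L_II = 0.29 × 0.11 = 0.0319
  π_III·L_III = 0.26 × 0.46 = 0.1196
  π_IV·L_IV = 0.31 × 0.35 = 0.1085
Normaliser: 0.0294 + 0.0319 + 0.1196 + 0.1085 = 0.2894
P(Topic I | x) = 0.0294 / 0.2894 ≈ 0.1016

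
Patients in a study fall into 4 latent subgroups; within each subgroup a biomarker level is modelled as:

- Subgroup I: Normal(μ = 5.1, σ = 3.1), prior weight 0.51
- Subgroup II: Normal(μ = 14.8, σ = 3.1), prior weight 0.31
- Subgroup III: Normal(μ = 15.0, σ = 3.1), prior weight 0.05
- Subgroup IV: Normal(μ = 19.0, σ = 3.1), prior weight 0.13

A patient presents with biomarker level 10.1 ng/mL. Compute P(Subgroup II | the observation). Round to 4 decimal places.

The responsibility of component k is π_k f_k(x) divided by Σ_j π_j f_j(x).
Evaluate each component's likelihood at the observed value:
  L_I = (1/(3.1·√(2π)))·exp(−(10.1−5.1)²/(2·3.1²)) = 0.128691·exp(-1.30073) = 0.0350469
  L_II = (1/(3.1·√(2π)))·exp(−(10.1−14.8)²/(2·3.1²)) = 0.128691·exp(-1.14932) = 0.0407759
  L_III = (1/(3.1·√(2π)))·exp(−(10.1−15.0)²/(2·3.1²)) = 0.128691·exp(-1.24922) = 0.0368994
  L_IV = (1/(3.1·√(2π)))·exp(−(10.1−19.0)²/(2·3.1²)) = 0.128691·exp(-4.12123) = 0.00208796
Unnormalised posteriors:
  π_I·L_I = 0.51 × 0.0350469 = 0.0178739
  π_II·L_II = 0.31 × 0.0407759 = 0.0126405
  π_III·L_III = 0.05 × 0.0368994 = 0.00184497
  π_IV·L_IV = 0.13 × 0.00208796 = 0.000271435
Evidence: 0.0178739 + 0.0126405 + 0.00184497 + 0.000271435 = 0.0326308
So the posterior for Subgroup II is 0.0126405 / 0.0326308 ≈ 0.3874.

0.3874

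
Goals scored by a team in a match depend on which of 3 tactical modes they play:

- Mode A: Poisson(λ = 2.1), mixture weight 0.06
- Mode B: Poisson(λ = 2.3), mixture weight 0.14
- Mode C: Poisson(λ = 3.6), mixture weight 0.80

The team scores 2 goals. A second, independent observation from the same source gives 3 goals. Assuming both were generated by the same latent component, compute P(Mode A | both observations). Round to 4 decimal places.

The responsibility of component k is P(Z=k) f_k(x) divided by Σ_j P(Z=j) f_j(x).
Since both observations come from the same component, the likelihood for component k is f_k(x₁)·f_k(x₂).
  f_A = [0.270016] × [0.189011] = 0.0510362
  f_B = [0.265185] × [0.203308] = 0.0539142
  f_C = [0.177058] × [0.212469] = 0.0376193
Prior × likelihood for each component:
  P(Z=A)·f_A = 0.06 × 0.0510362 = 0.00306217
  P(Z=B)·f_B = 0.14 × 0.0539142 = 0.00754799
  P(Z=C)·f_C = 0.80 × 0.0376193 = 0.0300955
Sum: 0.00306217 + 0.00754799 + 0.0300955 = 0.0407056
P(Mode A | x₁, x₂) ≈ 0.0752

0.0752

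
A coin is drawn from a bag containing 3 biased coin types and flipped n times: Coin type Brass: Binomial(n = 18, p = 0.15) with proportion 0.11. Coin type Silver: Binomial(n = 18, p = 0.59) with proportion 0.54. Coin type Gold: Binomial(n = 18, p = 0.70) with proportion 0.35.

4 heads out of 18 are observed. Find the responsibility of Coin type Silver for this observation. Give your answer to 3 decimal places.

0.042

Apply Bayes' rule: the posterior for each component is proportional to its prior times its likelihood at x.
Component likelihoods at x = 4 heads out of 18:
  p_Brass = C(18,4)·0.15^4·0.85^14 = 3060·0.00050625·0.10277 = 0.159203
  p_Silver = C(18,4)·0.59^4·0.41^14 = 3060·0.121174·3.79292e-06 = 0.00140638
  p_Gold = C(18,4)·0.70^4·0.30^14 = 3060·0.2401·4.78297e-08 = 3.51408e-05
Prior × likelihood for each component:
  w_Brass·p_Brass = 0.11 × 0.159203 = 0.0175123
  w_Silver·p_Silver = 0.54 × 0.00140638 = 0.000759447
  w_Gold·p_Gold = 0.35 × 3.51408e-05 = 1.22993e-05
Marginal: 0.0175123 + 0.000759447 + 1.22993e-05 = 0.0182841
Responsibility of Coin type Silver: 0.000759447 / 0.0182841 ≈ 0.042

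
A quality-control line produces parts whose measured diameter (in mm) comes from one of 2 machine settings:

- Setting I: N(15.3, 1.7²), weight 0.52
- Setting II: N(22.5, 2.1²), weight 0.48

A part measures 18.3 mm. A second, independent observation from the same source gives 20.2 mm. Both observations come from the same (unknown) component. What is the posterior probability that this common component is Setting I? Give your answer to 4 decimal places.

0.0686

Apply Bayes' rule: the posterior for each component is proportional to its prior times its likelihood at x.
Since both observations come from the same component, the likelihood for component k is f_k(x₁)·f_k(x₂).
  p_I = [(1/(1.7·√(2π)))·exp(−(18.3−15.3)²/(2·1.7²)) = 0.234672·exp(-1.55709) = 0.0494566] × [0.00368477] = 0.000182236
  p_II = [(1/(2.1·√(2π)))·exp(−(18.3−22.5)²/(2·2.1²)) = 0.189973·exp(-2.00000) = 0.02571] × [0.104283] = 0.00268111
Weight by the priors:
  π_I·p_I = 0.52 × 0.000182236 = 9.47629e-05
  π_II·p_II = 0.48 × 0.00268111 = 0.00128693
Sum: 9.47629e-05 + 0.00128693 = 0.00138169
P(Setting I | data) = 9.47629e-05 / 0.00138169 ≈ 0.0686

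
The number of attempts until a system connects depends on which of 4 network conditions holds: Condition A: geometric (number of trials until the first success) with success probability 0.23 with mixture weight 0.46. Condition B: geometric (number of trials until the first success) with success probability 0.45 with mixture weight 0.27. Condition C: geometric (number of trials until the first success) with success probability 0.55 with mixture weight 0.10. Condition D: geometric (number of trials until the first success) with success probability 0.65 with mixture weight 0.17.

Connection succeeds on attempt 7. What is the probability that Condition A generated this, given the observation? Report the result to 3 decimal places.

0.846

The responsibility of component k is π_k f_k(x) divided by Σ_j π_j f_j(x).
Component likelihoods at x = 7:
  f_A = 0.0479371
  f_B = 0.0124563
  f_C = 0.00456707
  f_D = 0.00119487
Unnormalised posteriors:
  π_A·f_A = 0.46 × 0.0479371 = 0.0220511
  π_B·f_B = 0.27 × 0.0124563 = 0.0033632
  π_C·f_C = 0.10 × 0.00456707 = 0.000456707
  π_D·f_D = 0.17 × 0.00119487 = 0.000203128
Marginal: 0.0220511 + 0.0033632 + 0.000456707 + 0.000203128 = 0.0260741
Responsibility of Condition A: 0.0220511 / 0.0260741 ≈ 0.846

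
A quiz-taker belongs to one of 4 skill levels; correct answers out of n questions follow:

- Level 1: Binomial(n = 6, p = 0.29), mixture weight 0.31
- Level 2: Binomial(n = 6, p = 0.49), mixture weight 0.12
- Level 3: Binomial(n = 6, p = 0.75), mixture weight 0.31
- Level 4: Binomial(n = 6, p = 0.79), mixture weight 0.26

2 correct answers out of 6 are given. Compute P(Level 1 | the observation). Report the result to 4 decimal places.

Apply Bayes' rule: the posterior for each component is proportional to its prior times its likelihood at x.
Evaluate each component's likelihood at the observed value:
  f_1 = C(6,2)·0.29^2·0.71^4 = 15·0.0841·0.254117 = 0.320568
  f_2 = C(6,2)·0.49^2·0.51^4 = 15·0.2401·0.067652 = 0.243649
  f_3 = C(6,2)·0.75^2·0.25^4 = 15·0.5625·0.00390625 = 0.032959
  f_4 = C(6,2)·0.79^2·0.21^4 = 15·0.6241·0.00194481 = 0.0182063
Multiply by the mixture weights:
  P(Z=1)·f_1 = 0.31 × 0.320568 = 0.0993762
  P(Z=2)·f_2 = 0.12 × 0.243649 = 0.0292378
  P(Z=3)·f_3 = 0.31 × 0.032959 = 0.0102173
  P(Z=4)·f_4 = 0.26 × 0.0182063 = 0.00473365
Marginal: 0.0993762 + 0.0292378 + 0.0102173 + 0.00473365 = 0.143565
P(Level 1 | the observation) ≈ 0.6922

0.6922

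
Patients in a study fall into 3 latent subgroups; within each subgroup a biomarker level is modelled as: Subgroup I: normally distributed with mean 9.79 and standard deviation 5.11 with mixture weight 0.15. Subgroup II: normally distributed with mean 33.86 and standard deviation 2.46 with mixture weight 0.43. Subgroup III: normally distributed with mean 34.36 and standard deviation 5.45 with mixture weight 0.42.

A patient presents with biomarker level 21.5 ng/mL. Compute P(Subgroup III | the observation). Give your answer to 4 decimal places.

0.6914

Posterior ∝ prior × likelihood, so P(k | x) ∝ π_k f_k(x); normalise over all components.
Component likelihoods at x = 21.5 ng/mL:
  L_I = (1/(5.11·√(2π)))·exp(−(21.5−9.79)²/(2·5.11²)) = 0.078071·exp(-2.62568) = 0.00565159
  L_II = (1/(2.46·√(2π)))·exp(−(21.5−33.86)²/(2·2.46²)) = 0.162172·exp(-12.62225) = 5.34813e-07
  L_III = (1/(5.45·√(2π)))·exp(−(21.5−34.36)²/(2·5.45²)) = 0.073200·exp(-2.78393) = 0.00452341
Unnormalised posteriors:
  π_I·L_I = 0.15 × 0.00565159 = 0.000847738
  π_II·L_II = 0.43 × 5.34813e-07 = 2.2997e-07
  π_III·L_III = 0.42 × 0.00452341 = 0.00189983
Evidence: 0.000847738 + 2.2997e-07 + 0.00189983 = 0.0027478
P(Subgroup III | x) = 0.00189983 / 0.0027478 ≈ 0.6914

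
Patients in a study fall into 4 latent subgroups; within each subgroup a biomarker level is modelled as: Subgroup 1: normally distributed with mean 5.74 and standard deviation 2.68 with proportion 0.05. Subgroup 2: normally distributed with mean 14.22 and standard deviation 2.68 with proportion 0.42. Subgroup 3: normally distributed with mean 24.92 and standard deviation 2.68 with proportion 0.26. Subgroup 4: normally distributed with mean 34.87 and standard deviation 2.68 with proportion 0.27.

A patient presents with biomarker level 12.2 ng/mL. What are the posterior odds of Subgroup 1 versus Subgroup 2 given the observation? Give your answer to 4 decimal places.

The posterior odds equal the prior odds times the likelihood ratio: (π_i/π_j)·(f_i(x)/f_j(x)).
Evaluate each component's likelihood at the observed value:
  L_1 = (1/(2.68·√(2π)))·exp(−(12.2−5.74)²/(2·2.68²)) = 0.148859·exp(-2.90513) = 0.0081488
  L_2 = (1/(2.68·√(2π)))·exp(−(12.2−14.22)²/(2·2.68²)) = 0.148859·exp(-0.28406) = 0.11205
  L_3 = (1/(2.68·√(2π)))·exp(−(12.2−24.92)²/(2·2.68²)) = 0.148859·exp(-11.26353) = 1.91023e-06
  L_4 = (1/(2.68·√(2π)))·exp(−(12.2−34.87)²/(2·2.68²)) = 0.148859·exp(-35.77696) = 4.31557e-17
Odds = (0.05/0.42) × (0.0081488/0.11205) = 0.119048 × 0.0727247 ≈ 0.0087

0.0087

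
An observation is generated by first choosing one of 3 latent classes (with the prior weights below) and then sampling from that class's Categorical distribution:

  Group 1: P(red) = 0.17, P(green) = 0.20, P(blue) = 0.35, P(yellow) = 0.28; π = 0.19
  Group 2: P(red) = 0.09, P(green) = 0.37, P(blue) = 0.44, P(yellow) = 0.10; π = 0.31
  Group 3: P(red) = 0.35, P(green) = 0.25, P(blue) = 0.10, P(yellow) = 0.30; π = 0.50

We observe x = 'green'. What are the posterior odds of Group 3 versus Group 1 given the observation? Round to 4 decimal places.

Since P(k|x) ∝ P(Z=k) f_k(x), the posterior odds are P(Z=i) f_i(x) / (P(Z=j) f_j(x)).
Evaluate each component's likelihood at the observed value:
  p_1 = P(green | comp) = 0.20
  p_2 = P(green | comp) = 0.37
  p_3 = P(green | comp) = 0.25
0.125 / 0.038 ≈ 3.2895

3.2895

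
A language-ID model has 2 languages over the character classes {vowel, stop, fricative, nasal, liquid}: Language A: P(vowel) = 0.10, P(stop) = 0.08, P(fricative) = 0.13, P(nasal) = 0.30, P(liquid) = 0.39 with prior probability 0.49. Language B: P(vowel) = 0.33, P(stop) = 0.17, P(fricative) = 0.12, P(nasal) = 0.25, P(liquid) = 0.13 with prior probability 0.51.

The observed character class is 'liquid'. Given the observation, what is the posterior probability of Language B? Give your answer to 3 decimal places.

0.258

By Bayes' theorem, P(k | x) = π_k f_k(x) / Σ_j π_j f_j(x).
Evaluate each component's likelihood at the observed value:
  L_A = P(liquid | comp) = 0.39
  L_B = P(liquid | comp) = 0.13
Multiply by the mixture weights:
  π_A·L_A = 0.49 × 0.39 = 0.1911
  π_B·L_B = 0.51 × 0.13 = 0.0663
Normaliser: 0.1911 + 0.0663 = 0.2574
Responsibility of Language B: 0.0663 / 0.2574 ≈ 0.258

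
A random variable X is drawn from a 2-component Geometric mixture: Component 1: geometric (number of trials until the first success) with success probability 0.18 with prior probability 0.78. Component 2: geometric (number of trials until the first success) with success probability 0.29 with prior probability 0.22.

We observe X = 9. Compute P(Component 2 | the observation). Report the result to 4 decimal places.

The responsibility of component k is π_k f_k(x) divided by Σ_j π_j f_j(x).
Evaluate each component's likelihood at the observed value:
  L_1 = 0.18·(1−0.18)^8 = 0.18·0.204414 = 0.0367945
  L_2 = 0.29·(1−0.29)^8 = 0.29·0.0645754 = 0.0187269
Weight by the priors:
  π_1·L_1 = 0.78 × 0.0367945 = 0.0286997
  π_2·L_2 = 0.22 × 0.0187269 = 0.00411991
Evidence: 0.0286997 + 0.00411991 = 0.0328196
Responsibility of Component 2: 0.00411991 / 0.0328196 ≈ 0.1255

0.1255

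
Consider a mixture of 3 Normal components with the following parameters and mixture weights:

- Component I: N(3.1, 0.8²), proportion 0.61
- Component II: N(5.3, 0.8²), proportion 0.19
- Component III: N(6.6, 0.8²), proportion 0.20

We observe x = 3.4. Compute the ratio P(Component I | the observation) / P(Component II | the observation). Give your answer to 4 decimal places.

Posterior odds = (P(Z=i) f_i(x)) / (P(Z=j) f_j(x)); the normalising sum cancels.
Evaluate each component's likelihood at the observed value:
  f_I = 0.464819
  f_II = 0.0297149
  f_III = 0.000167288
Posterior odds = (P(Z=I)·f_I) / (P(Z=II)·f_II) = (0.61·0.464819) / (0.19·0.0297149) = 0.28354 / 0.00564583 ≈ 50.2211

50.2211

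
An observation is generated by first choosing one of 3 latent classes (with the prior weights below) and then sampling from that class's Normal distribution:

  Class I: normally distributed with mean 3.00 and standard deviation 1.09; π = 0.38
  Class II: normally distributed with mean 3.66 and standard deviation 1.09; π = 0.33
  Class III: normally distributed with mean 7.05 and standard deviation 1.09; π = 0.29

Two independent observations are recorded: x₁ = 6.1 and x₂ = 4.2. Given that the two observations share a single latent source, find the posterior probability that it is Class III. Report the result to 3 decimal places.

0.191

P(component k | x) = w_k·f_k(x) / marginal(x), where marginal(x) = Σ_j w_j·f_j(x).
Since both observations come from the same component, the likelihood for component k is f_k(x₁)·f_k(x₂).
  L_I = [0.00641325] × [0.199663] = 0.00128049
  L_II = [0.0298781] × [0.323734] = 0.00967256
  L_III = [0.250343] × [0.0119935] = 0.00300249
Unnormalised posteriors:
  w_I·L_I = 0.38 × 0.00128049 = 0.000486585
  w_II·L_II = 0.33 × 0.00967256 = 0.00319194
  w_III·L_III = 0.29 × 0.00300249 = 0.000870722
Sum: 0.000486585 + 0.00319194 + 0.000870722 = 0.00454925
So the posterior for Class III is 0.000870722 / 0.00454925 ≈ 0.191.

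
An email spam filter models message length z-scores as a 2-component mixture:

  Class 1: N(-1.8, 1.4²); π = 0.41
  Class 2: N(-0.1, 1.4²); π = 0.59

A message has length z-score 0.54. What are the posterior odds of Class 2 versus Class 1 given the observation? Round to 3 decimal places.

5.240

Posterior odds = (w_i f_i(x)) / (w_j f_j(x)); the normalising sum cancels.
Evaluate each component's likelihood at the observed value:
  L_1 = 0.0704926
  L_2 = 0.256686
0.151445 / 0.028902 ≈ 5.240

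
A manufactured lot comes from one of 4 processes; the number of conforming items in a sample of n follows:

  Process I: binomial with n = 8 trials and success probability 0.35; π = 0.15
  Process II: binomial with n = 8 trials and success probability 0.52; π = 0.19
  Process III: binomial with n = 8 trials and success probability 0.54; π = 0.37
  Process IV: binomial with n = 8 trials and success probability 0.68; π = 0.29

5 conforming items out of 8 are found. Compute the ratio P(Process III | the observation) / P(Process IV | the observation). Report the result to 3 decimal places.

Since P(k|x) ∝ π_k f_k(x), the posterior odds are π_i f_i(x) / (π_j f_j(x)).
Evaluate each component's likelihood at the observed value:
  L_I = 0.0807734
  L_II = 0.235466
  L_III = 0.250282
  L_IV = 0.266798
Posterior odds = (π_III·L_III) / (π_IV·L_IV) = (0.37·0.250282) / (0.29·0.266798) = 0.0926045 / 0.0773714 ≈ 1.197

1.197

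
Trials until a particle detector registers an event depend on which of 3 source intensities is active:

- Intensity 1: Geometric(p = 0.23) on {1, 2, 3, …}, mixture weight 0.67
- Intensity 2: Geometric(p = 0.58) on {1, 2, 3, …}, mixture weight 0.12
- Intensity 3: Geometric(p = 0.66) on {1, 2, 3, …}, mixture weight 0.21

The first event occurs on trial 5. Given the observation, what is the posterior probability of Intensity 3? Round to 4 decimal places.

0.0318

The responsibility of component k is π_k f_k(x) divided by Σ_j π_j f_j(x).
Geometric probabilities:
  p_1 = 0.080852
  p_2 = 0.0180478
  p_3 = 0.00881982
Prior × likelihood for each component:
  π_1·p_1 = 0.67 × 0.080852 = 0.0541708
  π_2·p_2 = 0.12 × 0.0180478 = 0.00216574
  π_3·p_3 = 0.21 × 0.00881982 = 0.00185216
Denominator: 0.0541708 + 0.00216574 + 0.00185216 = 0.0581887
P(Intensity 3 | the observation) = 0.00185216 / 0.0581887 ≈ 0.0318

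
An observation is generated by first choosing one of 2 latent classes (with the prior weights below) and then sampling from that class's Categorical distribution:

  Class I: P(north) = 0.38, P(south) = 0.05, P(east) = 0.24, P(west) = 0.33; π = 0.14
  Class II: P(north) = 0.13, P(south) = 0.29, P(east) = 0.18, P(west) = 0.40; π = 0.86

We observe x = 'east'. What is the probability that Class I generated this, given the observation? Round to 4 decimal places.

The responsibility of component k is w_k f_k(x) divided by Σ_j w_j f_j(x).
Component likelihoods at x = 'east':
  L_I = P(east | comp) = 0.24
  L_II = P(east | comp) = 0.18
Multiply by the mixture weights:
  w_I·L_I = 0.14 × 0.24 = 0.0336
  w_II·L_II = 0.86 × 0.18 = 0.1548
Normaliser: 0.0336 + 0.1548 = 0.1884
P(Class I | x) = 0.0336 / 0.1884 ≈ 0.1783

0.1783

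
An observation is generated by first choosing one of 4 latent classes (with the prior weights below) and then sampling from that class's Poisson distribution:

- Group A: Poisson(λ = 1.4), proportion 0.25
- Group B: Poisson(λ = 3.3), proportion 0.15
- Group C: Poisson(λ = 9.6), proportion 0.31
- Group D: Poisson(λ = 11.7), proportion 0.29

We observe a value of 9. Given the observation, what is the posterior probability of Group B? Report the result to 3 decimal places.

By Bayes' theorem, P(k | x) = π_k f_k(x) / Σ_j π_j f_j(x).
Component likelihoods at x = 9:
  L_A = e^(−1.4)·1.4^9/9! = 1.40403e-05
  L_B = e^(−3.3)·3.3^9/9! = 0.00471727
  L_C = e^(−9.6)·9.6^9/9! = 0.129256
  L_D = e^(−11.7)·11.7^9/9! = 0.0938997
Weight by the priors:
  π_A·L_A = 0.25 × 1.40403e-05 = 3.51008e-06
  π_B·L_B = 0.15 × 0.00471727 = 0.00070759
  π_C·L_C = 0.31 × 0.129256 = 0.0400694
  π_D·L_D = 0.29 × 0.0938997 = 0.0272309
Normaliser: 3.51008e-06 + 0.00070759 + 0.0400694 + 0.0272309 = 0.0680114
P(Group B | 9) = 0.00070759 / 0.0680114 ≈ 0.010

0.010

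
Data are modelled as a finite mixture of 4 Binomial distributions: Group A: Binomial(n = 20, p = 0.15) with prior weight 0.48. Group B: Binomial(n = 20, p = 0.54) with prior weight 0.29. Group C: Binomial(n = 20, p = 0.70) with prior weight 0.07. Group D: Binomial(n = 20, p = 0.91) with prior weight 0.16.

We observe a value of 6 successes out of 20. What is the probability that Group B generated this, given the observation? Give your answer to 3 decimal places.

0.195

By Bayes' theorem, P(k | x) = P(Z=k) f_k(x) / Σ_j P(Z=j) f_j(x).
Binomial probabilities:
  L_A = 0.0453729
  L_B = 0.0182539
  L_C = 0.000218107
  L_D = 5.03532e-11
Unnormalised posteriors:
  P(Z=A)·L_A = 0.48 × 0.0453729 = 0.021779
  P(Z=B)·L_B = 0.29 × 0.0182539 = 0.00529363
  P(Z=C)·L_C = 0.07 × 0.000218107 = 1.52675e-05
  P(Z=D)·L_D = 0.16 × 5.03532e-11 = 8.05652e-12
Normaliser: 0.021779 + 0.00529363 + 1.52675e-05 + 8.05652e-12 = 0.0270879
So the posterior for Group B is 0.00529363 / 0.0270879 ≈ 0.195.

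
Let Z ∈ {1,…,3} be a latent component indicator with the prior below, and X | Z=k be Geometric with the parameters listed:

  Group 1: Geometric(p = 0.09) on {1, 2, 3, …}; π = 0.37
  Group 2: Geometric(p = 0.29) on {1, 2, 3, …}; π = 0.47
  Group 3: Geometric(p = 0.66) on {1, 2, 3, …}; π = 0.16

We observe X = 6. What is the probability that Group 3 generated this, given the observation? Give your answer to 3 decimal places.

Apply Bayes' rule: the posterior for each component is proportional to its prior times its likelihood at x.
Component likelihoods at x = 6:
  f_1 = 0.09·(1−0.09)^5 = 0.09·0.624032 = 0.0561629
  f_2 = 0.29·(1−0.29)^5 = 0.29·0.180423 = 0.0523227
  f_3 = 0.66·(1−0.66)^5 = 0.66·0.00454354 = 0.00299874
Unnormalised posteriors:
  P(Z=1)·f_1 = 0.37 × 0.0561629 = 0.0207803
  P(Z=2)·f_2 = 0.47 × 0.0523227 = 0.0245916
  P(Z=3)·f_3 = 0.16 × 0.00299874 = 0.000479798
Normaliser: 0.0207803 + 0.0245916 + 0.000479798 = 0.0458517
P(Group 3 | 6) ≈ 0.010

0.010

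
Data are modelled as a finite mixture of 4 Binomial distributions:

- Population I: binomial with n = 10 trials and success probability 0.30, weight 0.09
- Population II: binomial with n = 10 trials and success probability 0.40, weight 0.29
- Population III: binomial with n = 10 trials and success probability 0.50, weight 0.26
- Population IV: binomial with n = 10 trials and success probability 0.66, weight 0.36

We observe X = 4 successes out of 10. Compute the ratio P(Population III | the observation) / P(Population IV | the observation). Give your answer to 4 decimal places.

The posterior odds equal the prior odds times the likelihood ratio: (w_i/w_j)·(f_i(x)/f_j(x)).
Binomial probabilities:
  p_I = 0.200121
  p_II = 0.250823
  p_III = 0.205078
  p_IV = 0.0615557
Posterior odds = (w_III·p_III) / (w_IV·p_IV) = (0.26·0.205078) / (0.36·0.0615557) = 0.0533203 / 0.0221601 ≈ 2.4061

2.4061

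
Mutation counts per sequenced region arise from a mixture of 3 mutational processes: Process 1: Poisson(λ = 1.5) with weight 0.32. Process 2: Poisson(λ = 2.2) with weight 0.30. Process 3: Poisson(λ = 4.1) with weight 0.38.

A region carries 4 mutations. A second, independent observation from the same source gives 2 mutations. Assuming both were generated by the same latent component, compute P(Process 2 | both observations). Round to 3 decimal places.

0.381

The responsibility of component k is P(Z=k) f_k(x) divided by Σ_j P(Z=j) f_j(x).
Since both observations come from the same component, the likelihood for component k is f_k(x₁)·f_k(x₂).
  L_1 = [e^(−1.5)·1.5^4/4! = 0.0470665] × [0.251021] = 0.0118147
  L_2 = [e^(−2.2)·2.2^4/4! = 0.108151] × [0.268144] = 0.0290001
  L_3 = [e^(−4.1)·4.1^4/4! = 0.195127] × [0.139293] = 0.0271799
Weight by the priors:
  P(Z=1)·L_1 = 0.32 × 0.0118147 = 0.00378071
  P(Z=2)·L_2 = 0.30 × 0.0290001 = 0.00870002
  P(Z=3)·L_3 = 0.38 × 0.0271799 = 0.0103283
Normaliser: 0.00378071 + 0.00870002 + 0.0103283 = 0.0228091
Responsibility of Process 2: 0.00870002 / 0.0228091 ≈ 0.381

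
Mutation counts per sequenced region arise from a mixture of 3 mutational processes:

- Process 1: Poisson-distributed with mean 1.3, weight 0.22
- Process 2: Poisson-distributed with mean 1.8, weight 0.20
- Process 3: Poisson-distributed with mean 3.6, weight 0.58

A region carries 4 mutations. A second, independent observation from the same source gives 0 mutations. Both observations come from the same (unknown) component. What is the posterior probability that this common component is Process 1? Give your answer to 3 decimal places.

The responsibility of component k is P(Z=k) f_k(x) divided by Σ_j P(Z=j) f_j(x).
Since both observations come from the same component, the likelihood for component k is f_k(x₁)·f_k(x₂).
  f_1 = [0.0324324] × [0.272532] = 0.00883887
  f_2 = [0.0723017] × [0.165299] = 0.0119514
  f_3 = [0.191222] × [0.0273237] = 0.00522491
Weight by the priors:
  P(Z=1)·f_1 = 0.22 × 0.00883887 = 0.00194455
  P(Z=2)·f_2 = 0.20 × 0.0119514 = 0.00239028
  P(Z=3)·f_3 = 0.58 × 0.00522491 = 0.00303045
Normaliser: 0.00194455 + 0.00239028 + 0.00303045 = 0.00736528
Responsibility of Process 1: 0.00194455 / 0.00736528 ≈ 0.264

0.264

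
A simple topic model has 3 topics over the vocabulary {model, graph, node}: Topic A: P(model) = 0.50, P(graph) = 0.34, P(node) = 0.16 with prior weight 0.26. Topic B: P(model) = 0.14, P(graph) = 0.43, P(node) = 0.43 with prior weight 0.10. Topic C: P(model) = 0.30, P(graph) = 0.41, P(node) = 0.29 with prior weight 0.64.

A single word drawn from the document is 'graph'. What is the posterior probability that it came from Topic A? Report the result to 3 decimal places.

0.224

Apply Bayes' rule: the posterior for each component is proportional to its prior times its likelihood at x.
Evaluate each component's likelihood at the observed value:
  p_A = 0.34
  p_B = 0.43
  p_C = 0.41
Unnormalised posteriors:
  P(Z=A)·p_A = 0.26 × 0.34 = 0.0884
  P(Z=B)·p_B = 0.10 × 0.43 = 0.043
  P(Z=C)·p_C = 0.64 × 0.41 = 0.2624
Normaliser: 0.0884 + 0.043 + 0.2624 = 0.3938
Responsibility of Topic A: 0.0884 / 0.3938 ≈ 0.224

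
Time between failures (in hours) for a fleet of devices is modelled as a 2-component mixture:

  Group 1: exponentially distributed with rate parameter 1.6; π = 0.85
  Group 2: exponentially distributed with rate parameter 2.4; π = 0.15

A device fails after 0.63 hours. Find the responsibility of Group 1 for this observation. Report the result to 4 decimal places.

0.8621

P(component k | x) = w_k·f_k(x) / marginal(x), where marginal(x) = Σ_j w_j·f_j(x).
Component likelihoods at x = 0.63 hours:
  L_1 = 0.583917
  L_2 = 0.529125
Unnormalised posteriors:
  w_1·L_1 = 0.85 × 0.583917 = 0.496329
  w_2·L_2 = 0.15 × 0.529125 = 0.0793687
Evidence: 0.496329 + 0.0793687 = 0.575698
So the posterior for Group 1 is 0.496329 / 0.575698 ≈ 0.8621.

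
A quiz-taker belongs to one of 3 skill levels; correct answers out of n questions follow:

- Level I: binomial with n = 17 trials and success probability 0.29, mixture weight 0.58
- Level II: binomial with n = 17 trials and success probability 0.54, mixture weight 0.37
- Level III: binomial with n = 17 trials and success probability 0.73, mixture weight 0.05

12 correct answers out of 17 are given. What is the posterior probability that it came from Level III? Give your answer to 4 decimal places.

The responsibility of component k is P(Z=k) f_k(x) divided by Σ_j P(Z=j) f_j(x).
Evaluate each component's likelihood at the observed value:
  f_I = C(17,12)·0.29^12·0.71^5 = 6188·3.53815e-07·0.180423 = 0.000395019
  f_II = C(17,12)·0.54^12·0.46^5 = 6188·0.000614788·0.0205963 = 0.0783546
  f_III = C(17,12)·0.73^12·0.27^5 = 6188·0.022902·0.00143489 = 0.20335
Multiply by the mixture weights:
  P(Z=I)·f_I = 0.58 × 0.000395019 = 0.000229111
  P(Z=II)·f_II = 0.37 × 0.0783546 = 0.0289912
  P(Z=III)·f_III = 0.05 × 0.20335 = 0.0101675
Sum: 0.000229111 + 0.0289912 + 0.0101675 = 0.0393878
Responsibility of Level III: 0.0101675 / 0.0393878 ≈ 0.2581

0.2581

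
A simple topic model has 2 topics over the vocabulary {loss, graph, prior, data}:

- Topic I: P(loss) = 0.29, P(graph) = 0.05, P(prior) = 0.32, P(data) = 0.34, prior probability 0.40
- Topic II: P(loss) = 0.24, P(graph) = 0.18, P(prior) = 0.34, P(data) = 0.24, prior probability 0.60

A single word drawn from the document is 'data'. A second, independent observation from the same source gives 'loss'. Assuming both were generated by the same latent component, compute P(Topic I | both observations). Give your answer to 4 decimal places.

The responsibility of component k is π_k f_k(x) divided by Σ_j π_j f_j(x).
Since both observations come from the same component, the likelihood for component k is f_k(x₁)·f_k(x₂).
  p_I = [P(data | comp) = 0.34] × [0.29] = 0.0986
  p_II = [P(data | comp) = 0.24] × [0.24] = 0.0576
Multiply by the mixture weights:
  π_I·p_I = 0.40 × 0.0986 = 0.03944
  π_II·p_II = 0.60 × 0.0576 = 0.03456
Marginal: 0.03944 + 0.03456 = 0.074
So the posterior for Topic I is 0.03944 / 0.074 ≈ 0.5330.

0.5330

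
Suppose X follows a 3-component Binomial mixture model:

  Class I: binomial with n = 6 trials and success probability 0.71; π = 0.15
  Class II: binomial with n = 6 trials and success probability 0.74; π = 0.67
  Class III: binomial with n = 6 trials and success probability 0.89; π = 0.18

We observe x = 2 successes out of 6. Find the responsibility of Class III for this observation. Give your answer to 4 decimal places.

P(component k | x) = w_k·f_k(x) / marginal(x), where marginal(x) = Σ_j w_j·f_j(x).
Evaluate each component's likelihood at the observed value:
  L_I = C(6,2)·0.71^2·0.29^4 = 15·0.5041·0.00707281 = 0.0534811
  L_II = C(6,2)·0.74^2·0.26^4 = 15·0.5476·0.00456976 = 0.037536
  L_III = C(6,2)·0.89^2·0.11^4 = 15·0.7921·0.00014641 = 0.00173957
Prior × likelihood for each component:
  w_I·L_I = 0.15 × 0.0534811 = 0.00802216
  w_II·L_II = 0.67 × 0.037536 = 0.0251491
  w_III·L_III = 0.18 × 0.00173957 = 0.000313123
Sum: 0.00802216 + 0.0251491 + 0.000313123 = 0.0334844
So the posterior for Class III is 0.000313123 / 0.0334844 ≈ 0.0094.

0.0094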